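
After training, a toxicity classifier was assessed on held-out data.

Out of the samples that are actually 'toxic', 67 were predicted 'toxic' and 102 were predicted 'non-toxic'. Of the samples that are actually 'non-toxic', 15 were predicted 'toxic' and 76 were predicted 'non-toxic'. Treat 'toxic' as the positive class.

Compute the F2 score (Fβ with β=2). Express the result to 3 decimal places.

Fβ = (1+β²)·TP / ((1+β²)·TP + β²·FN + FP), with β²=4
= 5·67 / (5·67 + 4·102 + 15) = 0.442

0.442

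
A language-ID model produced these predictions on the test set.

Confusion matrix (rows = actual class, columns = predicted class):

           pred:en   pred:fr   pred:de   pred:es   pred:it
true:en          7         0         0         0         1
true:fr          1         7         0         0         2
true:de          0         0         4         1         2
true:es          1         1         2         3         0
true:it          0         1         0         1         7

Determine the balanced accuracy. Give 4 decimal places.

0.6706

Balanced accuracy = mean of per-class recall.
  en: recall = 7/8 = 0.87500
  fr: recall = 7/10 = 0.70000
  de: recall = 4/7 = 0.57143
  es: recall = 3/7 = 0.42857
  it: recall = 7/9 = 0.77778
Mean = (0.87500 + 0.70000 + 0.57143 + 0.42857 + 0.77778) / 5 = 0.6706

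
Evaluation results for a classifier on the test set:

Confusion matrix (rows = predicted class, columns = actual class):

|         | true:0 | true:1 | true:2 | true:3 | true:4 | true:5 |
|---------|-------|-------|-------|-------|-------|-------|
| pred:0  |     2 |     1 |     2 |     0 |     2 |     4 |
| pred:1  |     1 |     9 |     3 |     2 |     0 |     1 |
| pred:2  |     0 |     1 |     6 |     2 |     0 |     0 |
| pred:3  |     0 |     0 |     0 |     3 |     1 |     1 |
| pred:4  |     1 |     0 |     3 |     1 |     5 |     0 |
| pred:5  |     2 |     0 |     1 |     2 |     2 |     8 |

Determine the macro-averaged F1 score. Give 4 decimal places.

0.4756

Per-class F1 score (2·TP/(2·TP+FP+FN)):
  0: TP=2, FP=1+2+0+2+4=9, FN=1+0+0+1+2=4 → 4/17 = 0.23529
  1: TP=9, FP=1+3+2+0+1=7, FN=1+1+0+0+0=2 → 18/27 = 0.66667
  2: TP=6, FP=0+1+2+0+0=3, FN=2+3+0+3+1=9 → 12/24 = 0.50000
  3: TP=3, FP=0+0+0+1+1=2, FN=0+2+2+1+2=7 → 6/15 = 0.40000
  4: TP=5, FP=1+0+3+1+0=5, FN=2+0+0+1+2=5 → 10/20 = 0.50000
  5: TP=8, FP=2+0+1+2+2=7, FN=4+1+0+1+0=6 → 16/29 = 0.55172
Macro-F1 score = mean = (0.23529 + 0.66667 + 0.50000 + 0.40000 + 0.50000 + 0.55172) / 6 = 0.4756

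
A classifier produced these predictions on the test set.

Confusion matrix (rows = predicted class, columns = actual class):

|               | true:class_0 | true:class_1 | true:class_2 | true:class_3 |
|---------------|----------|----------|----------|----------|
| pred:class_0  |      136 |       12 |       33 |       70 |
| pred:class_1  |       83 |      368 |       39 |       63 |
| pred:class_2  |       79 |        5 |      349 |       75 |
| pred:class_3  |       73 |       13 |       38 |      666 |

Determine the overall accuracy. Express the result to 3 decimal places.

0.723

Accuracy = trace / total = (136+368+349+666=1519) / 2102 = 1519/2102 = 0.723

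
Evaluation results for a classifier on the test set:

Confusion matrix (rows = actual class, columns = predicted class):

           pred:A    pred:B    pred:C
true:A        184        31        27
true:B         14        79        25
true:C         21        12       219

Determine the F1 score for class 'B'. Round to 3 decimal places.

0.658

F1 score = 2·TP/(2·TP+FP+FN).
B: TP=79, FP=31+12=43, FN=14+25=39 → 158/240 = 0.6583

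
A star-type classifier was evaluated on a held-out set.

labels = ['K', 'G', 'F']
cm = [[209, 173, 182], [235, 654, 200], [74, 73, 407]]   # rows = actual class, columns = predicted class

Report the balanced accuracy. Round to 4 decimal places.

Balanced accuracy = mean of per-class recall.
  K: recall = 209/564 = 0.37057
  G: recall = 654/1089 = 0.60055
  F: recall = 407/554 = 0.73466
Mean = (0.37057 + 0.60055 + 0.73466) / 3 = 0.5686

0.5686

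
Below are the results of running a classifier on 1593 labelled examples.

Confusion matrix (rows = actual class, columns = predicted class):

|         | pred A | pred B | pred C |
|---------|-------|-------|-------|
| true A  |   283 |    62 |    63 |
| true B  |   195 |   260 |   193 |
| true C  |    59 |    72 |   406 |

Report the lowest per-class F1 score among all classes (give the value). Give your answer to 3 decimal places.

0.499

Per-class F1 score (2·TP/(2·TP+FP+FN)):
  A: TP=283, FP=195+59=254, FN=62+63=125 → 566/945 = 0.5989
  B: TP=260, FP=62+72=134, FN=195+193=388 → 520/1042 = 0.4990
  C: TP=406, FP=63+193=256, FN=59+72=131 → 812/1199 = 0.6772
Lowest is class 'B' with F1 score = 0.499.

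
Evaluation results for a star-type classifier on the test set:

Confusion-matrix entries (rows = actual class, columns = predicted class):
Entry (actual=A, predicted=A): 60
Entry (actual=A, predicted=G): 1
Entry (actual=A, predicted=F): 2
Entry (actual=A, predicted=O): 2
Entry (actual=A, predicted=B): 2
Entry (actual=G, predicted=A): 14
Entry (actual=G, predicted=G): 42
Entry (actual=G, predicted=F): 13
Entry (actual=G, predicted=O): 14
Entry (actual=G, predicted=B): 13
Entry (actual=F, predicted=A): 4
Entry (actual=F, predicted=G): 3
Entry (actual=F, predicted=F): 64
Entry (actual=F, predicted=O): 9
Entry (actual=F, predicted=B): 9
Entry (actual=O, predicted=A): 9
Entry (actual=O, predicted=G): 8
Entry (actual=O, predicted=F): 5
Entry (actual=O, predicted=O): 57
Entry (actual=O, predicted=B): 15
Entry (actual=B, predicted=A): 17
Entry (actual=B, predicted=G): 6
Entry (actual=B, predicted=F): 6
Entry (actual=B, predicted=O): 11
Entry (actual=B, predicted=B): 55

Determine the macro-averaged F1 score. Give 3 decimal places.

0.629

Per-class F1 score (2·TP/(2·TP+FP+FN)):
  A: TP=60, FP=14+4+9+17=44, FN=1+2+2+2=7 → 120/171 = 0.7018
  G: TP=42, FP=1+3+8+6=18, FN=14+13+14+13=54 → 84/156 = 0.5385
  F: TP=64, FP=2+13+5+6=26, FN=4+3+9+9=25 → 128/179 = 0.7151
  O: TP=57, FP=2+14+9+11=36, FN=9+8+5+15=37 → 114/187 = 0.6096
  B: TP=55, FP=2+13+9+15=39, FN=17+6+6+11=40 → 110/189 = 0.5820
Macro-F1 score = mean = (0.7018 + 0.5385 + 0.7151 + 0.6096 + 0.5820) / 5 = 0.629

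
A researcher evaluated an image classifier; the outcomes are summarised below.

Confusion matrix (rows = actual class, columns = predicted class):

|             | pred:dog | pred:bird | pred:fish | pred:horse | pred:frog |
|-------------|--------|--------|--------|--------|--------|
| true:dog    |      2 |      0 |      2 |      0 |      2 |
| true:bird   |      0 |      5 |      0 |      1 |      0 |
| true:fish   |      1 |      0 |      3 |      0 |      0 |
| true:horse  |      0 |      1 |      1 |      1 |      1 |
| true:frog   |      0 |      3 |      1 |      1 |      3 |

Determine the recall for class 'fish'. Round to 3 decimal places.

recall = TP/(TP+FN).
fish: TP=3, FN=1+0+0+0=1 → 3/4 = 0.7500

0.750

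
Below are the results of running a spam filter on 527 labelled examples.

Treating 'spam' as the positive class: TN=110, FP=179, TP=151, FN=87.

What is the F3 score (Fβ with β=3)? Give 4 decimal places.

Fβ = (1+β²)·TP / ((1+β²)·TP + β²·FN + FP), with β²=9
= 10·151 / (10·151 + 9·87 + 179) = 0.6108

0.6108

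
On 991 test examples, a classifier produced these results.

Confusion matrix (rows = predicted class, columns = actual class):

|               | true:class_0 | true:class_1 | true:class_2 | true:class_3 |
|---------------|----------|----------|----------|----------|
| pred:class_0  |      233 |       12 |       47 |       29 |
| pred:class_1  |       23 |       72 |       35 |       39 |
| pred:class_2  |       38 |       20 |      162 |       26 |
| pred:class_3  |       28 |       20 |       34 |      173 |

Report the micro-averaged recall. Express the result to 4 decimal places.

0.6458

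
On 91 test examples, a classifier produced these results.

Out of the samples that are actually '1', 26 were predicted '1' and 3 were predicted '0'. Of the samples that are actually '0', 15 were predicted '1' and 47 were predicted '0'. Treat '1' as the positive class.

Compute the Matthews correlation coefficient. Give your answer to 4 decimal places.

0.6131

MCC = (TP·TN − FP·FN) / √((TP+FP)(TP+FN)(TN+FP)(TN+FN))
Numerator = 26·47 − 15·3 = 1177
Denominator = √(41·29·62·50) = √3685900 = 1919.8698
MCC = 1177 / 1919.8698 = 0.6131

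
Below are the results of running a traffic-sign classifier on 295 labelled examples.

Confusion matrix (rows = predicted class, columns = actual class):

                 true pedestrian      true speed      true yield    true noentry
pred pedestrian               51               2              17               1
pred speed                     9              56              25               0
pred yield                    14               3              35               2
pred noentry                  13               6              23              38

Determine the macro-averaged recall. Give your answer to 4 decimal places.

Per-class recall (TP/(TP+FN)):
  pedestrian: TP=51, FN=9+14+13=36 → 51/87 = 0.58621
  speed: TP=56, FN=2+3+6=11 → 56/67 = 0.83582
  yield: TP=35, FN=17+25+23=65 → 35/100 = 0.35000
  noentry: TP=38, FN=1+0+2=3 → 38/41 = 0.92683
Macro-recall = mean = (0.58621 + 0.83582 + 0.35000 + 0.92683) / 4 = 0.6747

0.6747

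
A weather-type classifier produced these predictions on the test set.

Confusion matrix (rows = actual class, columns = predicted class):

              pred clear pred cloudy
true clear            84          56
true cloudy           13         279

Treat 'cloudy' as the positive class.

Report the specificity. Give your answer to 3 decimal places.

0.600

Specificity = TN/(TN+FP) = 84/(84+56) = 0.600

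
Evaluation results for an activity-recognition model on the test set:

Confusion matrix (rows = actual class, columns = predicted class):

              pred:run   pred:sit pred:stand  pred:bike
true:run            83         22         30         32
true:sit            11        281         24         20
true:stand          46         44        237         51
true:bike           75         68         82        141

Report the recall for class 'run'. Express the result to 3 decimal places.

Treat 'run' as positive and all other classes as negative.
recall = TP/(TP+FN).
run: TP=83, FN=22+30+32=84 → 83/167 = 0.4970

0.497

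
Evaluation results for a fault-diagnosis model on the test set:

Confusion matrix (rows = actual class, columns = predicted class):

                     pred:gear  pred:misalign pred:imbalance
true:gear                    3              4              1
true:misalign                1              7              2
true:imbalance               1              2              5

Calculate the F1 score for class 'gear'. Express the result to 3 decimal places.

0.462

F1 score = 2·TP/(2·TP+FP+FN).
gear: TP=3, FP=1+1=2, FN=4+1=5 → 6/13 = 0.4615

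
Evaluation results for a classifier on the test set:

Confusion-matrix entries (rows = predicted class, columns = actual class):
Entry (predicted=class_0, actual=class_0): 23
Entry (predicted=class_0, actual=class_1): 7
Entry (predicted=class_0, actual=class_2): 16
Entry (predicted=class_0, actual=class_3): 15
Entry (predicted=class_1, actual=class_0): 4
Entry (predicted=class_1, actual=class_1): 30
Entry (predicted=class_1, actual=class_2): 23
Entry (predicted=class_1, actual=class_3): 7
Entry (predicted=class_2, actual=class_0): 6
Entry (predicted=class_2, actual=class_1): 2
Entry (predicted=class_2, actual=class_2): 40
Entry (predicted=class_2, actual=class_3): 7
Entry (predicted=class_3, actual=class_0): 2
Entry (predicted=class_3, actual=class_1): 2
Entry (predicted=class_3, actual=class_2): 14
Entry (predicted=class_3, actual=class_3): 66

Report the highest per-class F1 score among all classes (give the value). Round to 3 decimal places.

0.737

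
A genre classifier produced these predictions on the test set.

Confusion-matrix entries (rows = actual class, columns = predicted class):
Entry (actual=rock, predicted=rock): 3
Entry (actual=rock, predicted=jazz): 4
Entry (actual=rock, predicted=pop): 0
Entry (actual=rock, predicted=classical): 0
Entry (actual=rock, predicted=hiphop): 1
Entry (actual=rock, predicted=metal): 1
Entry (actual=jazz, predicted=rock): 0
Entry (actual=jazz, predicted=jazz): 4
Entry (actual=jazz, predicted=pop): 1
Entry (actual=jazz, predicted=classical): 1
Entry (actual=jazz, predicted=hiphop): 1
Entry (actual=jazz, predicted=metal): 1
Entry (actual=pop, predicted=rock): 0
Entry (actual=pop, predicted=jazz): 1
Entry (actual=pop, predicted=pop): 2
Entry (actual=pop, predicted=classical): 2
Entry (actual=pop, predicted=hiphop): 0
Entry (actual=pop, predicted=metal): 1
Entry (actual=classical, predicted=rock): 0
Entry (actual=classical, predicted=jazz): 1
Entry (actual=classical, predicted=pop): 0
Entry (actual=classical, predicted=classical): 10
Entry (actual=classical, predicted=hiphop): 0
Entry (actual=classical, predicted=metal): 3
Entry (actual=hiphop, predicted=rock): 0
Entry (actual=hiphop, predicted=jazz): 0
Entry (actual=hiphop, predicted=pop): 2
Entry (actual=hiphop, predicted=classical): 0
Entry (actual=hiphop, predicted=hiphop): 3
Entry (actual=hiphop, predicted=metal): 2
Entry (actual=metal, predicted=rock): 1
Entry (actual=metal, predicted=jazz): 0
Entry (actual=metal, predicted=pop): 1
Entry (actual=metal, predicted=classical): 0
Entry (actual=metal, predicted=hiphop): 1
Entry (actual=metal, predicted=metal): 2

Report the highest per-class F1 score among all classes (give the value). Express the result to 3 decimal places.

Per-class F1 score (2·TP/(2·TP+FP+FN)):
  rock: TP=3, FP=0+0+0+0+1=1, FN=4+0+0+1+1=6 → 6/13 = 0.4615
  jazz: TP=4, FP=4+1+1+0+0=6, FN=0+1+1+1+1=4 → 8/18 = 0.4444
  pop: TP=2, FP=0+1+0+2+1=4, FN=0+1+2+0+1=4 → 4/12 = 0.3333
  classical: TP=10, FP=0+1+2+0+0=3, FN=0+1+0+0+3=4 → 20/27 = 0.7407
  hiphop: TP=3, FP=1+1+0+0+1=3, FN=0+0+2+0+2=4 → 6/13 = 0.4615
  metal: TP=2, FP=1+1+1+3+2=8, FN=1+0+1+0+1=3 → 4/15 = 0.2667
Highest is class 'classical' with F1 score = 0.741.

0.741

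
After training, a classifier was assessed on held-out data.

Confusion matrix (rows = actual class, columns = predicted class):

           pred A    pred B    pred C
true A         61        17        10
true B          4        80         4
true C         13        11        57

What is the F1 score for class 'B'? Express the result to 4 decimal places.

0.8163

Treat 'B' as positive and all other classes as negative.
F1 score = 2·TP/(2·TP+FP+FN).
B: TP=80, FP=17+11=28, FN=4+4=8 → 160/196 = 0.81633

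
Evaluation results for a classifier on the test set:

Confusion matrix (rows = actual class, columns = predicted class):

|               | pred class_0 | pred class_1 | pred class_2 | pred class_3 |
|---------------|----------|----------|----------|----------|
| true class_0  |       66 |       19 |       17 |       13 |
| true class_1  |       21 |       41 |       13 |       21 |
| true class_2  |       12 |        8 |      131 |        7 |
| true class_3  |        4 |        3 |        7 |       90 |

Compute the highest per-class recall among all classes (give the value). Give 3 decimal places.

0.865

Per-class recall (TP/(TP+FN)):
  class_0: TP=66, FN=19+17+13=49 → 66/115 = 0.5739
  class_1: TP=41, FN=21+13+21=55 → 41/96 = 0.4271
  class_2: TP=131, FN=12+8+7=27 → 131/158 = 0.8291
  class_3: TP=90, FN=4+3+7=14 → 90/104 = 0.8654
Highest is class 'class_3' with recall = 0.865.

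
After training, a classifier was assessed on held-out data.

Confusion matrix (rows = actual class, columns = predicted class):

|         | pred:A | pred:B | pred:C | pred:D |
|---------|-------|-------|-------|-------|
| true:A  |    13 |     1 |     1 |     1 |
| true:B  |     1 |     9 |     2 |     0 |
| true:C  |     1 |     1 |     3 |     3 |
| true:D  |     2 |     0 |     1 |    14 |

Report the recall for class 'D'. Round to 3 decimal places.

0.824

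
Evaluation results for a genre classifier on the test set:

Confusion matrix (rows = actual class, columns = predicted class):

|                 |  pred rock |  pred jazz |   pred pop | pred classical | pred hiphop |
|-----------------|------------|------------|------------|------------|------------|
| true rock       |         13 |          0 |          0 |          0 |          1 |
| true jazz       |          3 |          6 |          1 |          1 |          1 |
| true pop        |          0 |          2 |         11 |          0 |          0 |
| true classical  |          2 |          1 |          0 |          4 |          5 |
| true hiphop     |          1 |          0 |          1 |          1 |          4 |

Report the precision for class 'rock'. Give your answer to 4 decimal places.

0.6842

One-vs-rest for 'rock': TP = diagonal; FP = other classes predicted 'rock'; FN = 'rock' predicted as other.
precision = TP/(TP+FP).
rock: TP=13, FP=3+0+2+1=6 → 13/19 = 0.68421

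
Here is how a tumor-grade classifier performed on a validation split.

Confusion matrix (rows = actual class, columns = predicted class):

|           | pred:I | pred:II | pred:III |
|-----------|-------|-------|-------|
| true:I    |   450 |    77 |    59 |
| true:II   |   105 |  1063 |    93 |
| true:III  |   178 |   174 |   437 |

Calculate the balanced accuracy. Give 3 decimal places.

0.722

Balanced accuracy = mean of per-class recall.
  I: recall = 450/586 = 0.7679
  II: recall = 1063/1261 = 0.8430
  III: recall = 437/789 = 0.5539
Mean = (0.7679 + 0.8430 + 0.5539) / 3 = 0.722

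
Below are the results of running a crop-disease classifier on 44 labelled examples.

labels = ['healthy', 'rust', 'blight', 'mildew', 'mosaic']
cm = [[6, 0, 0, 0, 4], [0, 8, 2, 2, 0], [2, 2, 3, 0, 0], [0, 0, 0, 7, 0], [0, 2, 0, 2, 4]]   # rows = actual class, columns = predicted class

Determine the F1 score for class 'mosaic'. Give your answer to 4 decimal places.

0.5000

Take TP from the diagonal, FP from the rest of the 'mosaic' prediction marginal, FN from the rest of the 'mosaic' actual marginal.
F1 score = 2·TP/(2·TP+FP+FN).
mosaic: TP=4, FP=4+0+0+0=4, FN=0+2+0+2=4 → 8/16 = 0.50000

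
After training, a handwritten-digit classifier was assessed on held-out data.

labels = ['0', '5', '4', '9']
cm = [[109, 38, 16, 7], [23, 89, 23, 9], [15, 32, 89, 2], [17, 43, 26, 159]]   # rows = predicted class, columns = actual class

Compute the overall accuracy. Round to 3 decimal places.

0.640

Accuracy = trace / total = (109+89+89+159=446) / 697 = 446/697 = 0.640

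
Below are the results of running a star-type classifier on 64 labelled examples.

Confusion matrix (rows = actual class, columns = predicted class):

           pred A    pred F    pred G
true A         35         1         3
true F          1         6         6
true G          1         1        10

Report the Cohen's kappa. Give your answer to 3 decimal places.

0.642

Observed agreement pₒ = trace/N = 51/64 = 0.7969
Expected agreement pₑ = Σ (rowᵢ·colᵢ)/N² = (39·37 + 13·8 + 12·19)/64² = 0.4333
κ = (pₒ − pₑ)/(1 − pₑ) = (0.7969 − 0.4333)/(1 − 0.4333) = 0.642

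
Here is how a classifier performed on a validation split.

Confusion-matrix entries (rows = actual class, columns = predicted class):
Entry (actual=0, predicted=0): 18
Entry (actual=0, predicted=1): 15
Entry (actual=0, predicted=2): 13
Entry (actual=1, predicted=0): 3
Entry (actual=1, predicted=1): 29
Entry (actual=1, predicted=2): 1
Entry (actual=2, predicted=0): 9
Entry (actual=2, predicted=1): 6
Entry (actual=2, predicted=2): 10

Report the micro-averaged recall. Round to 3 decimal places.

Micro-averaging pools counts across classes: ΣTP=57, ΣFP=47, ΣFN=47.
Micro-recall = TP/(TP+FN) on pooled counts = 0.548 (equals overall accuracy in single-label multiclass).

0.548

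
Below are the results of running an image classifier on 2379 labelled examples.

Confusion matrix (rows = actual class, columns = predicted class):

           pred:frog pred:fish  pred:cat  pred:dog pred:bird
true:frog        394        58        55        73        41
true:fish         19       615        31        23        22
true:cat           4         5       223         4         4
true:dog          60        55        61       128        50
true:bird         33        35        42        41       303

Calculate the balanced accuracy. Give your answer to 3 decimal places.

Balanced accuracy = mean of per-class recall.
  frog: recall = 394/621 = 0.6345
  fish: recall = 615/710 = 0.8662
  cat: recall = 223/240 = 0.9292
  dog: recall = 128/354 = 0.3616
  bird: recall = 303/454 = 0.6674
Mean = (0.6345 + 0.8662 + 0.9292 + 0.3616 + 0.6674) / 5 = 0.692

0.692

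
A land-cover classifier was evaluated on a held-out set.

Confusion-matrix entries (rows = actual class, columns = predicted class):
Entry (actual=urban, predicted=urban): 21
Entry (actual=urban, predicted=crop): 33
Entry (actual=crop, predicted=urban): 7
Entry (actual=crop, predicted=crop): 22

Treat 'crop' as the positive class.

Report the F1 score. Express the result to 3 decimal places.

Precision = TP/(TP+FP) = 22/55 = 0.4000
Recall = TP/(TP+FN) = 22/29 = 0.7586
F1 = 2·TP/(2·TP+FP+FN) = 44/84 = 0.524

0.524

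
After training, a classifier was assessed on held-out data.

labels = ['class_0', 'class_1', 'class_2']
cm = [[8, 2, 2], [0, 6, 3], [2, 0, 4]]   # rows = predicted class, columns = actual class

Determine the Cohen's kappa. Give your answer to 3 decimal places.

0.497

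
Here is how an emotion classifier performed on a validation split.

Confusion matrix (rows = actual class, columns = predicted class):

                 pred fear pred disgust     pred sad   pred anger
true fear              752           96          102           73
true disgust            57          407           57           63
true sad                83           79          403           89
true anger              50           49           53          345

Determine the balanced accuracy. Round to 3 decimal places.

0.686

Balanced accuracy = mean of per-class recall.
  fear: recall = 752/1023 = 0.7351
  disgust: recall = 407/584 = 0.6969
  sad: recall = 403/654 = 0.6162
  anger: recall = 345/497 = 0.6942
Mean = (0.7351 + 0.6969 + 0.6162 + 0.6942) / 4 = 0.686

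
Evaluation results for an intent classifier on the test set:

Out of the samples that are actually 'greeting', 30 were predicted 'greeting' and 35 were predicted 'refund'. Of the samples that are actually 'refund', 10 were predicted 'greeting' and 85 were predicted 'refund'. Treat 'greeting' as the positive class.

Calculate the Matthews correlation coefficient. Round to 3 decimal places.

0.404

MCC = (TP·TN − FP·FN) / √((TP+FP)(TP+FN)(TN+FP)(TN+FN))
Numerator = 30·85 − 10·35 = 2200
Denominator = √(40·65·95·120) = √29640000 = 5444.2630
MCC = 2200 / 5444.2630 = 0.404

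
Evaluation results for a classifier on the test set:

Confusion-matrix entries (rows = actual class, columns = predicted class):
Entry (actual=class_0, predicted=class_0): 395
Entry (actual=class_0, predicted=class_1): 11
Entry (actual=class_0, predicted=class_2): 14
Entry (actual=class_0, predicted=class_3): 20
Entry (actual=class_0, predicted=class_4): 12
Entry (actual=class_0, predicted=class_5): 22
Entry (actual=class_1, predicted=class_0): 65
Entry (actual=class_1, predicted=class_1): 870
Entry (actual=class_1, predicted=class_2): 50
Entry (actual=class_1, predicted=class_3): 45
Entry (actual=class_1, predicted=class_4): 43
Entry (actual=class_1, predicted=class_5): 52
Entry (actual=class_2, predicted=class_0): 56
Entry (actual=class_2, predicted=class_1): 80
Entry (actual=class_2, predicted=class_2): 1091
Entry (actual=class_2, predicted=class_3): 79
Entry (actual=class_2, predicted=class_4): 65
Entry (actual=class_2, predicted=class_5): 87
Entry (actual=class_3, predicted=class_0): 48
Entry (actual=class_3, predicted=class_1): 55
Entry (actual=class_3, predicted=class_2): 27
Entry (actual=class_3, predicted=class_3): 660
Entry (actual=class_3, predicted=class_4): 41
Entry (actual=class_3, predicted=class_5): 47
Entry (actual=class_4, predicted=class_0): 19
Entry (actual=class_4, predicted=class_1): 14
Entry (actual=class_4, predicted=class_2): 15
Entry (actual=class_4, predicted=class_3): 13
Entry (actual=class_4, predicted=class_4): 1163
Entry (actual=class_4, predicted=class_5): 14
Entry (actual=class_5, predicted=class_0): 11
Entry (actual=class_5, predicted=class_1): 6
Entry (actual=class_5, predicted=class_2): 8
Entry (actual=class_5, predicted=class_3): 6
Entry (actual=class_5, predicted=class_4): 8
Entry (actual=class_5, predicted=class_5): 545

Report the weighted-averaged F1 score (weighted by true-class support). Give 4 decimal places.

0.8206

Per-class F1 score (2·TP/(2·TP+FP+FN)):
  class_0: TP=395, FP=65+56+48+19+11=199, FN=11+14+20+12+22=79 → 790/1068 = 0.73970
  class_1: TP=870, FP=11+80+55+14+6=166, FN=65+50+45+43+52=255 → 1740/2161 = 0.80518
  class_2: TP=1091, FP=14+50+27+15+8=114, FN=56+80+79+65+87=367 → 2182/2663 = 0.81938
  class_3: TP=660, FP=20+45+79+13+6=163, FN=48+55+27+41+47=218 → 1320/1701 = 0.77601
  class_4: TP=1163, FP=12+43+65+41+8=169, FN=19+14+15+13+14=75 → 2326/2570 = 0.90506
  class_5: TP=545, FP=22+52+87+47+14=222, FN=11+6+8+6+8=39 → 1090/1351 = 0.80681
Weighted-F1 score = Σ (supportᵢ/N)·F1 scoreᵢ with N=5757: (474/5757)·0.73970 + (1125/5757)·0.80518 + (1458/5757)·0.81938 + (878/5757)·0.77601 + (1238/5757)·0.90506 + (584/5757)·0.80681 = 0.8206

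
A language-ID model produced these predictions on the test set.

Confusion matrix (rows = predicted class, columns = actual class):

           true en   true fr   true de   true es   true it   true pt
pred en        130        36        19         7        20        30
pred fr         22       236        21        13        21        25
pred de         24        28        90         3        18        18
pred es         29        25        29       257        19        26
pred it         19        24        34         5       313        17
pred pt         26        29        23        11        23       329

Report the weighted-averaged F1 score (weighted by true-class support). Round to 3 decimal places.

0.674

Per-class F1 score (2·TP/(2·TP+FP+FN)):
  en: TP=130, FP=36+19+7+20+30=112, FN=22+24+29+19+26=120 → 260/492 = 0.5285
  fr: TP=236, FP=22+21+13+21+25=102, FN=36+28+25+24+29=142 → 472/716 = 0.6592
  de: TP=90, FP=24+28+3+18+18=91, FN=19+21+29+34+23=126 → 180/397 = 0.4534
  es: TP=257, FP=29+25+29+19+26=128, FN=7+13+3+5+11=39 → 514/681 = 0.7548
  it: TP=313, FP=19+24+34+5+17=99, FN=20+21+18+19+23=101 → 626/826 = 0.7579
  pt: TP=329, FP=26+29+23+11+23=112, FN=30+25+18+26+17=116 → 658/886 = 0.7427
Weighted-F1 score = Σ (supportᵢ/N)·F1 scoreᵢ with N=1999: (250/1999)·0.5285 + (378/1999)·0.6592 + (216/1999)·0.4534 + (296/1999)·0.7548 + (414/1999)·0.7579 + (445/1999)·0.7427 = 0.674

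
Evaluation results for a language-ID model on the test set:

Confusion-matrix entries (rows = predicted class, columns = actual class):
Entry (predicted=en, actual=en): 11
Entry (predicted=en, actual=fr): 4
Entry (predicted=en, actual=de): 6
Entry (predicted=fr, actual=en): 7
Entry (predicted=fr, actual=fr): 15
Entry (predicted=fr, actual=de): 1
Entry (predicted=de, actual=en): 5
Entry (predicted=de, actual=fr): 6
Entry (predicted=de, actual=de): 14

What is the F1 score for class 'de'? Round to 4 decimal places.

Take TP from the diagonal, FP from the rest of the 'de' prediction marginal, FN from the rest of the 'de' actual marginal.
F1 score = 2·TP/(2·TP+FP+FN).
de: TP=14, FP=5+6=11, FN=6+1=7 → 28/46 = 0.60870

0.6087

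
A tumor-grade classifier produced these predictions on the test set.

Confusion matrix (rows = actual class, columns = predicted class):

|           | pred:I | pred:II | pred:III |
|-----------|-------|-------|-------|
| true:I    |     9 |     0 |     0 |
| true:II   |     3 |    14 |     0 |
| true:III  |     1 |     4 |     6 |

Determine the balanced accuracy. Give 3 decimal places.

0.790

Balanced accuracy = mean of per-class recall.
  I: recall = 9/9 = 1.0000
  II: recall = 14/17 = 0.8235
  III: recall = 6/11 = 0.5455
Mean = (1.0000 + 0.8235 + 0.5455) / 3 = 0.790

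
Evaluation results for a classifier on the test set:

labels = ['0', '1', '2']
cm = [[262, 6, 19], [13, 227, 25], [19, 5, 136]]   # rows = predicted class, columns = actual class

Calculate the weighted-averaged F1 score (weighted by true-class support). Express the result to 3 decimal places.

Per-class F1 score (2·TP/(2·TP+FP+FN)):
  0: TP=262, FP=6+19=25, FN=13+19=32 → 524/581 = 0.9019
  1: TP=227, FP=13+25=38, FN=6+5=11 → 454/503 = 0.9026
  2: TP=136, FP=19+5=24, FN=19+25=44 → 272/340 = 0.8000
Weighted-F1 score = Σ (supportᵢ/N)·F1 scoreᵢ with N=712: (294/712)·0.9019 + (238/712)·0.9026 + (180/712)·0.8000 = 0.876

0.876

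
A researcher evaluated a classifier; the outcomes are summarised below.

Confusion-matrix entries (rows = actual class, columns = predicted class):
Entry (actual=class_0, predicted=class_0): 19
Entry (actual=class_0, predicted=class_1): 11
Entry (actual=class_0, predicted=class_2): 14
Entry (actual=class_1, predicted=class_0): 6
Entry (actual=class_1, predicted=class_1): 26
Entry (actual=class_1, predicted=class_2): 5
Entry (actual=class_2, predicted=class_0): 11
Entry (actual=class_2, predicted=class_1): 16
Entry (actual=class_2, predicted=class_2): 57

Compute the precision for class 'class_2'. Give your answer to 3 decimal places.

Treat 'class_2' as positive and all other classes as negative.
precision = TP/(TP+FP).
class_2: TP=57, FP=14+5=19 → 57/76 = 0.7500

0.750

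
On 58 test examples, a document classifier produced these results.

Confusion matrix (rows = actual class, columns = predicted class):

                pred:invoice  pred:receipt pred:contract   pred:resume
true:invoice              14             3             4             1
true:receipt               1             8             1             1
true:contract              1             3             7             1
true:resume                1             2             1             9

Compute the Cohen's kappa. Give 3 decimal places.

Observed agreement pₒ = trace/N = 38/58 = 0.6552
Expected agreement pₑ = Σ (rowᵢ·colᵢ)/N² = (22·17 + 11·16 + 12·13 + 13·12)/58² = 0.2562
κ = (pₒ − pₑ)/(1 − pₑ) = (0.6552 − 0.2562)/(1 − 0.2562) = 0.536

0.536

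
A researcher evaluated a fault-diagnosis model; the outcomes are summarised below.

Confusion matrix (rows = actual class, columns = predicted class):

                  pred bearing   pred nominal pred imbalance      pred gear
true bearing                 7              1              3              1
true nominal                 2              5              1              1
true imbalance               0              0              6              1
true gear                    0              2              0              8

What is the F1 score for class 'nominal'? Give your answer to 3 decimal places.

0.588

Take TP from the diagonal, FP from the rest of the 'nominal' prediction marginal, FN from the rest of the 'nominal' actual marginal.
F1 score = 2·TP/(2·TP+FP+FN).
nominal: TP=5, FP=1+0+2=3, FN=2+1+1=4 → 10/17 = 0.5882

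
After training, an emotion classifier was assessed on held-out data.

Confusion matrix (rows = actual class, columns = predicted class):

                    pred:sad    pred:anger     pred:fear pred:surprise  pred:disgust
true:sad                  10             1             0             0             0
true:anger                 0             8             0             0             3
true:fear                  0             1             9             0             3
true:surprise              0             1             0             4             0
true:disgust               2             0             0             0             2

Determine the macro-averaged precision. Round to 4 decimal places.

0.7621

Per-class precision (TP/(TP+FP)):
  sad: TP=10, FP=0+0+0+2=2 → 10/12 = 0.83333
  anger: TP=8, FP=1+1+1+0=3 → 8/11 = 0.72727
  fear: TP=9, FP=0+0+0+0=0 → 9/9 = 1.00000
  surprise: TP=4, FP=0+0+0+0=0 → 4/4 = 1.00000
  disgust: TP=2, FP=0+3+3+0=6 → 2/8 = 0.25000
Macro-precision = mean = (0.83333 + 0.72727 + 1.00000 + 1.00000 + 0.25000) / 5 = 0.7621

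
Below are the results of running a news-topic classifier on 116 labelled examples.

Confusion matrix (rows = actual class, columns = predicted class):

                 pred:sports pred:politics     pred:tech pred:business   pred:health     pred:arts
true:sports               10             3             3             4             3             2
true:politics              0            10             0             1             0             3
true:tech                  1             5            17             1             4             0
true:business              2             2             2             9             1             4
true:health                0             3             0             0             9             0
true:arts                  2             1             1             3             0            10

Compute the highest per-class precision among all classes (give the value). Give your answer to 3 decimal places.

Per-class precision (TP/(TP+FP)):
  sports: TP=10, FP=0+1+2+0+2=5 → 10/15 = 0.6667
  politics: TP=10, FP=3+5+2+3+1=14 → 10/24 = 0.4167
  tech: TP=17, FP=3+0+2+0+1=6 → 17/23 = 0.7391
  business: TP=9, FP=4+1+1+0+3=9 → 9/18 = 0.5000
  health: TP=9, FP=3+0+4+1+0=8 → 9/17 = 0.5294
  arts: TP=10, FP=2+3+0+4+0=9 → 10/19 = 0.5263
Highest is class 'tech' with precision = 0.739.

0.739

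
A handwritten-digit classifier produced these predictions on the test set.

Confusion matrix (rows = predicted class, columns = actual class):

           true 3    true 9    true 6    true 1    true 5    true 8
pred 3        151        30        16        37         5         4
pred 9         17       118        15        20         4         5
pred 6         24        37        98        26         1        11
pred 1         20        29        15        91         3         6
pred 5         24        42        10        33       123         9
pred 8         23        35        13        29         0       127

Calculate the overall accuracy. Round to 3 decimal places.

0.566

Accuracy = trace / total = (151+118+98+91+123+127=708) / 1251 = 708/1251 = 0.566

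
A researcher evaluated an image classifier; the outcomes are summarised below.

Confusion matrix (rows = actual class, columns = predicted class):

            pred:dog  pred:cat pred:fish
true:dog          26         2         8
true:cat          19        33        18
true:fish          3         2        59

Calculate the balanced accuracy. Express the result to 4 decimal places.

0.7052

Balanced accuracy = mean of per-class recall.
  dog: recall = 26/36 = 0.72222
  cat: recall = 33/70 = 0.47143
  fish: recall = 59/64 = 0.92188
Mean = (0.72222 + 0.47143 + 0.92188) / 3 = 0.7052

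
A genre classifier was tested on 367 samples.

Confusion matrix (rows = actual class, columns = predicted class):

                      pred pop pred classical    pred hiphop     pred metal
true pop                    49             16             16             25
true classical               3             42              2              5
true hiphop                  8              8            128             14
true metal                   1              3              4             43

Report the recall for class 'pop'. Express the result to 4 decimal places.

0.4623

Treat 'pop' as positive and all other classes as negative.
recall = TP/(TP+FN).
pop: TP=49, FN=16+16+25=57 → 49/106 = 0.46226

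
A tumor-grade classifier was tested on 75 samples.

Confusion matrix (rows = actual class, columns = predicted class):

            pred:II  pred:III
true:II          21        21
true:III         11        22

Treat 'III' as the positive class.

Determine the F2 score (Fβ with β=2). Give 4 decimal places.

Fβ = (1+β²)·TP / ((1+β²)·TP + β²·FN + FP), with β²=4
= 5·22 / (5·22 + 4·11 + 21) = 0.6286

0.6286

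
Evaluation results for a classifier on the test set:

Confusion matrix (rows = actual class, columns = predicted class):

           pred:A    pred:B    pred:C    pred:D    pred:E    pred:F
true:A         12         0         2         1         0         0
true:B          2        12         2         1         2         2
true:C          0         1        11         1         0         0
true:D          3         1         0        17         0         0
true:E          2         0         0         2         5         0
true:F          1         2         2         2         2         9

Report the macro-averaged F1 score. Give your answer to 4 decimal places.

Per-class F1 score (2·TP/(2·TP+FP+FN)):
  A: TP=12, FP=2+0+3+2+1=8, FN=0+2+1+0+0=3 → 24/35 = 0.68571
  B: TP=12, FP=0+1+1+0+2=4, FN=2+2+1+2+2=9 → 24/37 = 0.64865
  C: TP=11, FP=2+2+0+0+2=6, FN=0+1+1+0+0=2 → 22/30 = 0.73333
  D: TP=17, FP=1+1+1+2+2=7, FN=3+1+0+0+0=4 → 34/45 = 0.75556
  E: TP=5, FP=0+2+0+0+2=4, FN=2+0+0+2+0=4 → 10/18 = 0.55556
  F: TP=9, FP=0+2+0+0+0=2, FN=1+2+2+2+2=9 → 18/29 = 0.62069
Macro-F1 score = mean = (0.68571 + 0.64865 + 0.73333 + 0.75556 + 0.55556 + 0.62069) / 6 = 0.6666

0.6666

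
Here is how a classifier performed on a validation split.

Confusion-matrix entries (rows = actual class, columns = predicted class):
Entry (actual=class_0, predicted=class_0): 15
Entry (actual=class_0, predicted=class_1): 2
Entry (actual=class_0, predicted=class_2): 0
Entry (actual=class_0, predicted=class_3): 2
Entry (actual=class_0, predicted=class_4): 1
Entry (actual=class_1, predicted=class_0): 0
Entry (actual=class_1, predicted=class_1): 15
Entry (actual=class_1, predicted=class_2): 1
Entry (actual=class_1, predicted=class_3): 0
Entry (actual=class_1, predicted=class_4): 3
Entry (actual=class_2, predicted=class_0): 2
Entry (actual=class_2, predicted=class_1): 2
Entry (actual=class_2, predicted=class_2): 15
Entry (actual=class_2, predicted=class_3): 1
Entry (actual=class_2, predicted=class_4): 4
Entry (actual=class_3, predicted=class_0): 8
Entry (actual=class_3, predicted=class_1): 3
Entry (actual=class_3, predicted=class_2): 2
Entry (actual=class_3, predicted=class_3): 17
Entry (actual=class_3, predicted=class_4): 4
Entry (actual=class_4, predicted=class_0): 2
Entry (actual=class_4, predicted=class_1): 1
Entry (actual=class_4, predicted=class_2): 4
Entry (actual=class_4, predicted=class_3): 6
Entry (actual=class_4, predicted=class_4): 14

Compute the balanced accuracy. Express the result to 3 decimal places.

0.637

Balanced accuracy = mean of per-class recall.
  class_0: recall = 15/20 = 0.7500
  class_1: recall = 15/19 = 0.7895
  class_2: recall = 15/24 = 0.6250
  class_3: recall = 17/34 = 0.5000
  class_4: recall = 14/27 = 0.5185
Mean = (0.7500 + 0.7895 + 0.6250 + 0.5000 + 0.5185) / 5 = 0.637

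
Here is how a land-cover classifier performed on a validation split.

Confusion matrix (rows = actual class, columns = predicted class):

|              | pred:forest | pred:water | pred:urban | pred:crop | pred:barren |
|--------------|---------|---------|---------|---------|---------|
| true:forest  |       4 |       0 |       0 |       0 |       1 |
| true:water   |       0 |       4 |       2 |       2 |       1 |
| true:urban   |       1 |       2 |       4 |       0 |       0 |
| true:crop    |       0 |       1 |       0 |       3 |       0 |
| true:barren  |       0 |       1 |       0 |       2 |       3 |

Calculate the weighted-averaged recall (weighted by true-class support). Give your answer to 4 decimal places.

Per-class recall (TP/(TP+FN)):
  forest: TP=4, FN=0+0+0+1=1 → 4/5 = 0.80000
  water: TP=4, FN=0+2+2+1=5 → 4/9 = 0.44444
  urban: TP=4, FN=1+2+0+0=3 → 4/7 = 0.57143
  crop: TP=3, FN=0+1+0+0=1 → 3/4 = 0.75000
  barren: TP=3, FN=0+1+0+2=3 → 3/6 = 0.50000
Weighted-recall = Σ (supportᵢ/N)·recallᵢ with N=31: (5/31)·0.80000 + (9/31)·0.44444 + (7/31)·0.57143 + (4/31)·0.75000 + (6/31)·0.50000 = 0.5806

0.5806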